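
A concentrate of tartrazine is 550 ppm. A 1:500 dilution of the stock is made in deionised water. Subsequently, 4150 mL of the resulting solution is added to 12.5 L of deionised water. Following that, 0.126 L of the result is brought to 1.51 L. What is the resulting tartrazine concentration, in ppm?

0.0229 ppm

Overall dilution factor = 500 × 4.012 × 11.98 = 2.40 × 10⁴.
550 ppm / 2.40 × 10⁴ = 0.0229 ppm.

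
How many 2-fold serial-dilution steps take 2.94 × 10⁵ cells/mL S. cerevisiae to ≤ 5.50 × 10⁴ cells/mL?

3

Need 2ⁿ ≥ 5.35, so n ≥ log(5.35)/log(2) = 2.42.
Minimum whole steps: n = 3.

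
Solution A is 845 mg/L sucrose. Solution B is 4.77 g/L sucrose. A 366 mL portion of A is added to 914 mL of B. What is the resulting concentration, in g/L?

C_B = 4.77 g/L = 4770 mg/L.
C_mix = (C_A·V_A + C_B·V_B)/(V_A + V_B) = (845×366 + 4770×914) / 1280 = 3648 mg/L = 3.65 g/L.

3.65 g/L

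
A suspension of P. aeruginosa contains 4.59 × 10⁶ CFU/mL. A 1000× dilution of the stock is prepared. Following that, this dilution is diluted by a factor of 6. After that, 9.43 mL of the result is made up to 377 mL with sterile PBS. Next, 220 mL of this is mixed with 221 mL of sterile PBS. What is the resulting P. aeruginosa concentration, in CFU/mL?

9.55 CFU/mL

Overall dilution factor = 1000 × 6 × 39.98 × 2.005 = 4.81 × 10⁵.
4.59 × 10⁶ CFU/mL / 4.81 × 10⁵ = 9.55 CFU/mL.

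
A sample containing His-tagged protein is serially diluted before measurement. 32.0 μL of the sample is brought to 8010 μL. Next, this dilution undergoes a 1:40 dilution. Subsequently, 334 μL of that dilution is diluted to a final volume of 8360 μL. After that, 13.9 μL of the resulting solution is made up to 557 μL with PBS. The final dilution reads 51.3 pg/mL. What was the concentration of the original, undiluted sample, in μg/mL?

Overall dilution factor = 250.3 × 40 × 25.03 × 40.07 = 1.00 × 10⁷.
Original = 51.3 pg/mL × 1.00 × 10⁷ = 5.15 × 10⁸ pg/mL = 515 μg/mL.

515 μg/mL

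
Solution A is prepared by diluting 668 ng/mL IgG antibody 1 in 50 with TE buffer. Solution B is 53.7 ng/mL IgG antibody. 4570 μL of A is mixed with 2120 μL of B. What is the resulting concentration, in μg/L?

26.1 μg/L

C_A = 668 ng/mL / 50 = 13.4 ng/mL.
C_mix = (C_A·V_A + C_B·V_B)/(V_A + V_B) = (13.4×4570 + 53.7×2120) / 6690 = 26.1 ng/mL = 26.1 μg/L.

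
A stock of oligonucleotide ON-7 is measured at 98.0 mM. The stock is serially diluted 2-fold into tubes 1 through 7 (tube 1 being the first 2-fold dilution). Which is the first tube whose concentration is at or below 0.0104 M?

Tube n has concentration 98.0 mM / 2ⁿ.
Need 2ⁿ ≥ 98.0 mM / 0.0104 M = 9.42, so n ≥ 3.24.
First such tube: n = 4.

tube 4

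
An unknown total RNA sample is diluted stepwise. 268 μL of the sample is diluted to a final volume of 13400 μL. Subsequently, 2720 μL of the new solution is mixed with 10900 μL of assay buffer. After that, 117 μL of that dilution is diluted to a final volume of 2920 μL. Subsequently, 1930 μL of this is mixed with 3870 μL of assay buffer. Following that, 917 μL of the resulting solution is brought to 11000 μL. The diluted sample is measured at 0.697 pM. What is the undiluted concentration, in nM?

Overall dilution factor = 50 × 5.007 × 24.96 × 3.005 × 12.00 = 2.25 × 10⁵.
Original = 0.697 pM × 2.25 × 10⁵ = 1.57 × 10⁵ pM = 157 nM.

157 nM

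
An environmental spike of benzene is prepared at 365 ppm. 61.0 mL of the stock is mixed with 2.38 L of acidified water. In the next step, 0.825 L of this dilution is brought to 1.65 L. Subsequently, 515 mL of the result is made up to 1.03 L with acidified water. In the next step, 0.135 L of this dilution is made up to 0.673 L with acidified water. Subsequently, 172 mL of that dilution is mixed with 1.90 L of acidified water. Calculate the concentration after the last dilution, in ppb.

38.0 ppb

Overall dilution factor = 40.02 × 2 × 2 × 4.985 × 12.05 = 9613.
365 ppm / 9613 = 0.0380 ppm = 38.0 ppb.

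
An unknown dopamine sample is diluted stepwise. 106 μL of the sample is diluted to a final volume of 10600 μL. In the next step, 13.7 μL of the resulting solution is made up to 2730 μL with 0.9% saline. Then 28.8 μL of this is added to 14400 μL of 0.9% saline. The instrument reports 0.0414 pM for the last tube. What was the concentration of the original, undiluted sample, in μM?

Overall dilution factor = 100 × 199.3 × 501 = 9.98 × 10⁶.
Original = 0.0414 pM × 9.98 × 10⁶ = 4.13 × 10⁵ pM = 0.413 μM.

0.413 μM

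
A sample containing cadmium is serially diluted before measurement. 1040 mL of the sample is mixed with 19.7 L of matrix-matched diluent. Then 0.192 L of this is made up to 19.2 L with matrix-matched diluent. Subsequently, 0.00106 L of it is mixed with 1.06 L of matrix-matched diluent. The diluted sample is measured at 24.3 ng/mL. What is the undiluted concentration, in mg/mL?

48.5 mg/mL

Overall dilution factor = 19.94 × 100 × 1001 = 2.00 × 10⁶.
Original = 24.3 ng/mL × 2.00 × 10⁶ = 4.85 × 10⁷ ng/mL = 48.5 mg/mL.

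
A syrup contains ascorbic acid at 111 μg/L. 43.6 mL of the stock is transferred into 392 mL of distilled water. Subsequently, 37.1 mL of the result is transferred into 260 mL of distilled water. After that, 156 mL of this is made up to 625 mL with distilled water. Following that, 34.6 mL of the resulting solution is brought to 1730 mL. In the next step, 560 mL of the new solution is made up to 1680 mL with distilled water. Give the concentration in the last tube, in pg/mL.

Overall dilution factor = 9.991 × 8.008 × 4.006 × 50 × 3 = 4.81 × 10⁴.
111 μg/L / 4.81 × 10⁴ = 2.31 × 10⁻³ μg/L = 2.31 pg/mL.

2.31 pg/mL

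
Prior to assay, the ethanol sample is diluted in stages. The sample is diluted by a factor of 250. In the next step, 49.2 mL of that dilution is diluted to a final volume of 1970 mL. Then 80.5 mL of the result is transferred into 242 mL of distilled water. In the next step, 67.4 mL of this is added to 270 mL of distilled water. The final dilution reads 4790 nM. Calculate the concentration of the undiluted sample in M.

0.962 M

Overall dilution factor = 250 × 40.04 × 4.006 × 5.006 = 2.01 × 10⁵.
Original = 4790 nM × 2.01 × 10⁵ = 9.62 × 10⁸ nM = 0.962 M.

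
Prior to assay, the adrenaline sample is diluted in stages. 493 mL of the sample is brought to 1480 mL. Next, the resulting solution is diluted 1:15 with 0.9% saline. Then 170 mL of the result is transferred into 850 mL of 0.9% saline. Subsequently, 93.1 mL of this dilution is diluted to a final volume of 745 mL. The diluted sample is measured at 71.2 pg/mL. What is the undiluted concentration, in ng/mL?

Overall dilution factor = 3.002 × 15 × 6 × 8.002 = 2162.
Original = 71.2 pg/mL × 2162 = 1.54 × 10⁵ pg/mL = 154 ng/mL.

154 ng/mL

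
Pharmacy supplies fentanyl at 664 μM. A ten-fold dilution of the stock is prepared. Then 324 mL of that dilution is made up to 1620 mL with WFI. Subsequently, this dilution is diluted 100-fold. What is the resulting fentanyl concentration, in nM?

Overall dilution factor = 10 × 5 × 100 = 5000.
664 μM / 5000 = 0.133 μM = 133 nM.

133 nM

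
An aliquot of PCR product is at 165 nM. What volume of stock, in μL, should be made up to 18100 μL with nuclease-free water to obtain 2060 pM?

226 μL

2060 pM = 2.06 nM.
V₁ = C₂V₂/C₁ = 2.06 × 18100 / 165 = 226 μL.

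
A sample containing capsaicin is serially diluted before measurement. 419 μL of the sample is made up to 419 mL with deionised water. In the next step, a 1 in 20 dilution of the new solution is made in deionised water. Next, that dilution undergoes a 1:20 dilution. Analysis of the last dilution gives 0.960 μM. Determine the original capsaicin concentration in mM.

384 mM

Overall dilution factor = 1000 × 20 × 20 = 4.00 × 10⁵.
Original = 0.960 μM × 4.00 × 10⁵ = 3.84 × 10⁵ μM = 384 mM.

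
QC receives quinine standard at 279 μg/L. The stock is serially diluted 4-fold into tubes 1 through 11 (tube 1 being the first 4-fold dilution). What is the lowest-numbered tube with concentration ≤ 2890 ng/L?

Tube n has concentration 279 μg/L / 4ⁿ.
Need 4ⁿ ≥ 279 μg/L / 2890 ng/L = 96.5, so n ≥ 3.30.
First such tube: n = 4.

tube 4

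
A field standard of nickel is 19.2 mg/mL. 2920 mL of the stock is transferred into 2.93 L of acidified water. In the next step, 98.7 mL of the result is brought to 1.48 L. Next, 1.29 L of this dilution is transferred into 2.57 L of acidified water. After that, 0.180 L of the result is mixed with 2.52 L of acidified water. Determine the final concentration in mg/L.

Overall dilution factor = 2.003 × 14.99 × 2.992 × 15 = 1348.
19.2 mg/mL / 1348 = 0.0142 mg/mL = 14.2 mg/L.

14.2 mg/L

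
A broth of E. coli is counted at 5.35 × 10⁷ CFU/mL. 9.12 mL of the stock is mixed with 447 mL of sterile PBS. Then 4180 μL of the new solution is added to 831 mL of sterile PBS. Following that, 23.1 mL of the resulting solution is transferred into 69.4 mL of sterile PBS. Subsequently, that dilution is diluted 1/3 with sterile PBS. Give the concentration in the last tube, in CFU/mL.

Overall dilution factor = 50.01 × 199.8 × 4.004 × 3 = 1.20 × 10⁵.
5.35 × 10⁷ CFU/mL / 1.20 × 10⁵ = 446 CFU/mL.

446 CFU/mL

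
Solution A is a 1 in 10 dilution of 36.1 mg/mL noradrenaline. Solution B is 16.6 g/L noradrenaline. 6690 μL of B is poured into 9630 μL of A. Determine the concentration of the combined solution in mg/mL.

C_A = 36.1 mg/mL / 10 = 3.61 mg/mL.
C_B = 16.6 g/L = 16.6 mg/mL.
C_mix = (C_A·V_A + C_B·V_B)/(V_A + V_B) = (3.61×9630 + 16.6×6690) / 16320 = 8.93 mg/mL.

8.93 mg/mL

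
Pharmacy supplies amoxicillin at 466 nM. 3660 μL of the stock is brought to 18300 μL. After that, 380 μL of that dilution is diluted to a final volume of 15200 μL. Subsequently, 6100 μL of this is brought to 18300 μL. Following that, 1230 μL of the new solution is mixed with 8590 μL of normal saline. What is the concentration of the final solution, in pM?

97.3 pM

Overall dilution factor = 5 × 40 × 3 × 7.984 = 4790.
466 nM / 4790 = 0.0973 nM = 97.3 pM.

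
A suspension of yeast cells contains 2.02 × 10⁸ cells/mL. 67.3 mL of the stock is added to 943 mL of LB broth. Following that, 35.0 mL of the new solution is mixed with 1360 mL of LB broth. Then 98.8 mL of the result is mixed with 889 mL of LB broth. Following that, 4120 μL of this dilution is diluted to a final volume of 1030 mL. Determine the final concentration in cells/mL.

Overall dilution factor = 15.01 × 39.86 × 9.998 × 250 = 1.50 × 10⁶.
2.02 × 10⁸ cells/mL / 1.50 × 10⁶ = 135 cells/mL.

135 cells/mL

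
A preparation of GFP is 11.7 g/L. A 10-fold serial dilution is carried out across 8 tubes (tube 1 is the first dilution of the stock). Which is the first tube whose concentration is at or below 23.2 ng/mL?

tube 6

Tube n has concentration 11.7 g/L / 10ⁿ.
Need 10ⁿ ≥ 11.7 g/L / 23.2 ng/mL = 5.04 × 10⁵, so n ≥ 5.70.
First such tube: n = 6.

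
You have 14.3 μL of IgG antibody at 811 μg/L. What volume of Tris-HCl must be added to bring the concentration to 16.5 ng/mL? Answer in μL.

16.5 ng/mL = 16.5 μg/L.
V₂ = C₁V₁/C₂ = 811 × 14.3 / 16.5 = 703 μL.
Diluent to add = V₂ − V₁ = 703 − 14.3 = 689 μL.

689 μL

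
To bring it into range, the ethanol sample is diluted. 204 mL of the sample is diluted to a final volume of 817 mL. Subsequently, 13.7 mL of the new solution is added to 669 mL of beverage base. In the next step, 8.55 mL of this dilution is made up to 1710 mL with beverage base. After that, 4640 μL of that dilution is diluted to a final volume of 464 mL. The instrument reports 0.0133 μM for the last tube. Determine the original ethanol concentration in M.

Overall dilution factor = 4.005 × 49.83 × 200 × 100 = 3.99 × 10⁶.
Original = 0.0133 μM × 3.99 × 10⁶ = 5.31 × 10⁴ μM = 0.0531 M.

0.0531 M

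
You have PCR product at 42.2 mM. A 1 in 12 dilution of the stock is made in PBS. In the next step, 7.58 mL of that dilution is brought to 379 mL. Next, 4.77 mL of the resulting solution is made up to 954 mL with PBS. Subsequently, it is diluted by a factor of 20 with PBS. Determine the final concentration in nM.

17.6 nM

Overall dilution factor = 12 × 50 × 200 × 20 = 2.40 × 10⁶.
42.2 mM / 2.40 × 10⁶ = 1.76 × 10⁻⁵ mM = 17.6 nM.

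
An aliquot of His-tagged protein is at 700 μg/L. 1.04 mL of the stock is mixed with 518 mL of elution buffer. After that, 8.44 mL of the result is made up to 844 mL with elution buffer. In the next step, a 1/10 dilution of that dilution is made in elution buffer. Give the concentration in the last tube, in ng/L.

1.40 ng/L

Overall dilution factor = 499.1 × 100 × 10 = 4.99 × 10⁵.
700 μg/L / 4.99 × 10⁵ = 1.40 × 10⁻³ μg/L = 1.40 ng/L.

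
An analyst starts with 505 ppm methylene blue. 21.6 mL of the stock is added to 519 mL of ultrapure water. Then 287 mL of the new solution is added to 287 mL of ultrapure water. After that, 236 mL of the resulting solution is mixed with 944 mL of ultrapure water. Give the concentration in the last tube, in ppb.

2020 ppb

Overall dilution factor = 25.03 × 2 × 5 = 250.
505 ppm / 250 = 2.02 ppm = 2020 ppb.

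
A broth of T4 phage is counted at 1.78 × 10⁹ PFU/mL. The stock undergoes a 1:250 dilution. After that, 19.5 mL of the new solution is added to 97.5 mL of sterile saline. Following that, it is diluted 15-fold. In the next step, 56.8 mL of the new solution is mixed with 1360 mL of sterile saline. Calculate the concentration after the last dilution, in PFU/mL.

Overall dilution factor = 250 × 6 × 15 × 24.94 = 5.61 × 10⁵.
1.78 × 10⁹ PFU/mL / 5.61 × 10⁵ = 3170 PFU/mL.

3170 PFU/mL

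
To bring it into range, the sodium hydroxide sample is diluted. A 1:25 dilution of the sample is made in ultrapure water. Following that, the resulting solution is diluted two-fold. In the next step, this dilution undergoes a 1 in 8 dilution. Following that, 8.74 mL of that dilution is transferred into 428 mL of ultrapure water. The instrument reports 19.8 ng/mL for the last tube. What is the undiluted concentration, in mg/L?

396 mg/L

Overall dilution factor = 25 × 2 × 8 × 49.97 = 2.00 × 10⁴.
Original = 19.8 ng/mL × 2.00 × 10⁴ = 3.96 × 10⁵ ng/mL = 396 mg/L.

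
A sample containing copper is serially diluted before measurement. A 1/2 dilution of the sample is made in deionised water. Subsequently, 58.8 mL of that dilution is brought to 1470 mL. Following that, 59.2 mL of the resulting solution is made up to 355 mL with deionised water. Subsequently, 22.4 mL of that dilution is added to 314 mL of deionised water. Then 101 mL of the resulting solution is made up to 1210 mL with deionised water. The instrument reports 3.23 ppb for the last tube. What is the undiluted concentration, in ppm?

174 ppm

Overall dilution factor = 2 × 25 × 5.997 × 15.02 × 11.98 = 5.39 × 10⁴.
Original = 3.23 ppb × 5.39 × 10⁴ = 1.74 × 10⁵ ppb = 174 ppm.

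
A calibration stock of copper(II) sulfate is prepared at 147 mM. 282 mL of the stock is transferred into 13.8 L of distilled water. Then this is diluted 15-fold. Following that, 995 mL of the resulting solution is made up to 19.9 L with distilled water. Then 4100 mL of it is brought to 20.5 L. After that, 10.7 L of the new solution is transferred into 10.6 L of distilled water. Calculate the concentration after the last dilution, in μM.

Overall dilution factor = 49.94 × 15 × 20 × 5 × 1.991 = 1.49 × 10⁵.
147 mM / 1.49 × 10⁵ = 9.86 × 10⁻⁴ mM = 0.986 μM.

0.986 μM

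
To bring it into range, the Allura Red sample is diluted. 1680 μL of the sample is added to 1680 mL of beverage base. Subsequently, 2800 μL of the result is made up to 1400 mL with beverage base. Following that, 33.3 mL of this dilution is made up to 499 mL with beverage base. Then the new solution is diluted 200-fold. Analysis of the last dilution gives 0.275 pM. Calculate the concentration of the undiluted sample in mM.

Overall dilution factor = 1001 × 500 × 14.98 × 200 = 1.50 × 10⁹.
Original = 0.275 pM × 1.50 × 10⁹ = 4.12 × 10⁸ pM = 0.412 mM.

0.412 mM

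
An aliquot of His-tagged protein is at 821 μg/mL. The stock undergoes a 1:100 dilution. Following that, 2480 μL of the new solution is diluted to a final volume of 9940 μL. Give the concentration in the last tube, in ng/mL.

2050 ng/mL

Overall dilution factor = 100 × 4.008 = 401.
821 μg/mL / 401 = 2.05 μg/mL = 2050 ng/mL.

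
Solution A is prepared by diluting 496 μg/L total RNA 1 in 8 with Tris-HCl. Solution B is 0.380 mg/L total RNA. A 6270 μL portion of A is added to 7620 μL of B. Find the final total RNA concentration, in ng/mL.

C_A = 496 μg/L / 8 = 62.0 μg/L.
C_B = 0.380 mg/L = 380 μg/L.
C_mix = (C_A·V_A + C_B·V_B)/(V_A + V_B) = (62.0×6270 + 380×7620) / 13890 = 236 μg/L = 236 ng/mL.

236 ng/mL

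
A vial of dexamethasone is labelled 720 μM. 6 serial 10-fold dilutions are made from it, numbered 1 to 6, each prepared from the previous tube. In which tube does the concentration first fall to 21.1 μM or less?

Tube n has concentration 720 μM / 10ⁿ.
Need 10ⁿ ≥ 720 μM / 21.1 μM = 34.1, so n ≥ 1.53.
First such tube: n = 2.

tube 2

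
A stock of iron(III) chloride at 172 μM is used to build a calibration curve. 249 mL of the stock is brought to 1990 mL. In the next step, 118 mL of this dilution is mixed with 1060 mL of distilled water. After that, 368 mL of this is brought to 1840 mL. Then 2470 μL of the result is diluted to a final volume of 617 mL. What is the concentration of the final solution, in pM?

Overall dilution factor = 7.992 × 9.983 × 5 × 249.8 = 9.96 × 10⁴.
172 μM / 9.96 × 10⁴ = 1.73 × 10⁻³ μM = 1730 pM.

1730 pM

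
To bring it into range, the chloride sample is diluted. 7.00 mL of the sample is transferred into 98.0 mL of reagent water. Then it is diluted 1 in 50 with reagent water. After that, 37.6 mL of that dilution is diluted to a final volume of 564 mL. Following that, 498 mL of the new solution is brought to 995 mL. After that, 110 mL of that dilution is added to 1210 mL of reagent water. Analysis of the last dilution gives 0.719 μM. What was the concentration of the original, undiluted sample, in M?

Overall dilution factor = 15 × 50 × 15 × 1.998 × 12 = 2.70 × 10⁵.
Original = 0.719 μM × 2.70 × 10⁵ = 1.94 × 10⁵ μM = 0.194 M.

0.194 M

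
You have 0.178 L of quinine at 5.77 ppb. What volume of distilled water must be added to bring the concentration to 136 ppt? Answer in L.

7.37 L

136 ppt = 0.136 ppb.
V₂ = C₁V₁/C₂ = 5.77 × 0.178 / 0.136 = 7.55 L.
Diluent to add = V₂ − V₁ = 7.55 − 0.178 = 7.37 L.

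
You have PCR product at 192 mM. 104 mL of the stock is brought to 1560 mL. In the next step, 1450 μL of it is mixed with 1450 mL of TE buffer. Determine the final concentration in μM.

12.8 μM

Overall dilution factor = 15 × 1001 = 1.50 × 10⁴.
192 mM / 1.50 × 10⁴ = 0.0128 mM = 12.8 μM.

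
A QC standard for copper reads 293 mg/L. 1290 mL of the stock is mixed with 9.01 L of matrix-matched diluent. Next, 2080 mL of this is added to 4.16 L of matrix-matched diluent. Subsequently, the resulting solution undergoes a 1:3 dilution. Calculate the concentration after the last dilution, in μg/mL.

Overall dilution factor = 7.984 × 3 × 3 = 71.9.
293 mg/L / 71.9 = 4.08 mg/L = 4.08 μg/mL.

4.08 μg/mL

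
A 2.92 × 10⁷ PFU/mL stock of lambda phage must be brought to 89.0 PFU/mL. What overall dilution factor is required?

3.28 × 10⁵

Factor = C₀/C_target = 2.92 × 10⁷ PFU/mL / 89.0 PFU/mL = 3.28 × 10⁵.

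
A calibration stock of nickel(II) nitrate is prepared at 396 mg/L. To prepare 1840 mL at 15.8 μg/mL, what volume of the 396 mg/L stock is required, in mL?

15.8 μg/mL = 15.8 mg/L.
V₁ = C₂V₂/C₁ = 15.8 × 1840 / 396 = 73.4 mL.

73.4 mL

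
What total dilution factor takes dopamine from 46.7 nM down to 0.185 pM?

2.52 × 10⁵

Factor = C₀/C_target = 46.7 nM / 0.185 pM = 2.52 × 10⁵.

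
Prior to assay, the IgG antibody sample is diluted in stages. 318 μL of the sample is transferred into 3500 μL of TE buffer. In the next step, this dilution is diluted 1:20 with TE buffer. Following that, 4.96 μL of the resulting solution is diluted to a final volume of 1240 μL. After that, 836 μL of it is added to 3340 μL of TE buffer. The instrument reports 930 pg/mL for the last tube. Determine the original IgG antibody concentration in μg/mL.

279 μg/mL

Overall dilution factor = 12.01 × 20 × 250 × 4.995 = 3.00 × 10⁵.
Original = 930 pg/mL × 3.00 × 10⁵ = 2.79 × 10⁸ pg/mL = 279 μg/mL.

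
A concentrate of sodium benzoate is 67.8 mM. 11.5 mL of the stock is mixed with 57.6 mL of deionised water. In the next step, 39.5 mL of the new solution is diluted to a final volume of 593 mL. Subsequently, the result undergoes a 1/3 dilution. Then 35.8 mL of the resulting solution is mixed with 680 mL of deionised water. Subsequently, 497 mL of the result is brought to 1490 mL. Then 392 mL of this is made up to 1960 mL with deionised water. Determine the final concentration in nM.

Overall dilution factor = 6.009 × 15.01 × 3 × 19.99 × 2.998 × 5 = 8.11 × 10⁴.
67.8 mM / 8.11 × 10⁴ = 8.36 × 10⁻⁴ mM = 836 nM.

836 nM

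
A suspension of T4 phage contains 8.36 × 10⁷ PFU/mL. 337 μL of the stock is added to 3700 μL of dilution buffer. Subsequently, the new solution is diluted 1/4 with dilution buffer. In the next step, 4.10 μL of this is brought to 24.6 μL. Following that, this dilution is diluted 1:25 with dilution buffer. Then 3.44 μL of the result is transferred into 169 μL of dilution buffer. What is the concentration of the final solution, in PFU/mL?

Overall dilution factor = 11.98 × 4 × 6 × 25 × 50.13 = 3.60 × 10⁵.
8.36 × 10⁷ PFU/mL / 3.60 × 10⁵ = 232 PFU/mL.

232 PFU/mL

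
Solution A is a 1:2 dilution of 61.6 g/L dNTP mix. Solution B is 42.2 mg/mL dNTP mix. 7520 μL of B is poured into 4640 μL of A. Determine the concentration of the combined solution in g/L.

C_A = 61.6 g/L / 2 = 30.8 g/L.
C_B = 42.2 mg/mL = 42.2 g/L.
C_mix = (C_A·V_A + C_B·V_B)/(V_A + V_B) = (30.8×4640 + 42.2×7520) / 12160 = 37.9 g/L.

37.9 g/L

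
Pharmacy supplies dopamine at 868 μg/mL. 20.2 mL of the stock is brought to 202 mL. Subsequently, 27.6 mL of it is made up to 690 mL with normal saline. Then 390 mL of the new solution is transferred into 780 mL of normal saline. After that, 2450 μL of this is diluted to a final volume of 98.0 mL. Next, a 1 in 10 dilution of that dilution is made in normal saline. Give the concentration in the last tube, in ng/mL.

Overall dilution factor = 10 × 25 × 3 × 40 × 10 = 3.00 × 10⁵.
868 μg/mL / 3.00 × 10⁵ = 2.89 × 10⁻³ μg/mL = 2.89 ng/mL.

2.89 ng/mL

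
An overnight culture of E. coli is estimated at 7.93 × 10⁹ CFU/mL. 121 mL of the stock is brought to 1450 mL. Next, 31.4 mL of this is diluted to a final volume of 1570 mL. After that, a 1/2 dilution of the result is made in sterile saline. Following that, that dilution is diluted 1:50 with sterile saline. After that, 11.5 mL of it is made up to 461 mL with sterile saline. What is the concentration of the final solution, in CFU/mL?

Overall dilution factor = 11.98 × 50 × 2 × 50 × 40.09 = 2.40 × 10⁶.
7.93 × 10⁹ CFU/mL / 2.40 × 10⁶ = 3300 CFU/mL.

3300 CFU/mL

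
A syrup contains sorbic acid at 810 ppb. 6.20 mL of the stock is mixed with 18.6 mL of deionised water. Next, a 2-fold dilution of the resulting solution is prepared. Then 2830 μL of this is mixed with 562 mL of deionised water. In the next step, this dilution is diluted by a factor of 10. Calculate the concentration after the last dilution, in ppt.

50.7 ppt

Overall dilution factor = 4 × 2 × 199.6 × 10 = 1.60 × 10⁴.
810 ppb / 1.60 × 10⁴ = 0.0507 ppb = 50.7 ppt.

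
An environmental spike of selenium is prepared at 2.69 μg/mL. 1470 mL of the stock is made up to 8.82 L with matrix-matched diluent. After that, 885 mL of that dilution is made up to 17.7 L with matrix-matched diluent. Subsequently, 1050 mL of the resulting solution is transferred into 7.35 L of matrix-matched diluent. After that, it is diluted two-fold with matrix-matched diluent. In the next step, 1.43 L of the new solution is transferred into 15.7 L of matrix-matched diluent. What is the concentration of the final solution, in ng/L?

Overall dilution factor = 6 × 20 × 8 × 2 × 11.98 = 2.30 × 10⁴.
2.69 μg/mL / 2.30 × 10⁴ = 1.17 × 10⁻⁴ μg/mL = 117 ng/L.

117 ng/L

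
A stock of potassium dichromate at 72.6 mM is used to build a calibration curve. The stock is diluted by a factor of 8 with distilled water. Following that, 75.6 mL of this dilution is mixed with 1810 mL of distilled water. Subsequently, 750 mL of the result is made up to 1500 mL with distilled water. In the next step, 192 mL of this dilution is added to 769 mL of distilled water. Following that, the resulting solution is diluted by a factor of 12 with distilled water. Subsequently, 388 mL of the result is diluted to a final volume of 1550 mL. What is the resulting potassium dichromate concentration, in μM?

Overall dilution factor = 8 × 24.94 × 2 × 5.005 × 12 × 3.995 = 9.58 × 10⁴.
72.6 mM / 9.58 × 10⁴ = 7.58 × 10⁻⁴ mM = 0.758 μM.

0.758 μM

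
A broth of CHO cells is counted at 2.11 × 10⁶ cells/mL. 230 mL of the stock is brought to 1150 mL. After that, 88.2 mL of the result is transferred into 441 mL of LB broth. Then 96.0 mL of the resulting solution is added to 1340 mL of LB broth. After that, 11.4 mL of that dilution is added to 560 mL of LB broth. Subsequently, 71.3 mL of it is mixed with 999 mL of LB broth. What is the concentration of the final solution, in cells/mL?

6.25 cells/mL

Overall dilution factor = 5 × 6 × 14.96 × 50.12 × 15.01 = 3.38 × 10⁵.
2.11 × 10⁶ cells/mL / 3.38 × 10⁵ = 6.25 cells/mL.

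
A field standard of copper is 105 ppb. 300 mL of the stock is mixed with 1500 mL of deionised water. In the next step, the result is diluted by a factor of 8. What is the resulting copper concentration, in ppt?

2190 ppt

Overall dilution factor = 6 × 8 = 48.0.
105 ppb / 48.0 = 2.19 ppb = 2190 ppt.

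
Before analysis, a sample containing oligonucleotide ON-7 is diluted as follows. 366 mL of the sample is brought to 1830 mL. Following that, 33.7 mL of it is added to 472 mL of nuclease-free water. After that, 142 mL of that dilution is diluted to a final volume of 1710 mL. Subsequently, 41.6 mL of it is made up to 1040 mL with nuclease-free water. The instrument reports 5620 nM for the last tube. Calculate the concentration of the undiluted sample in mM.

Overall dilution factor = 5 × 15.01 × 12.04 × 25 = 2.26 × 10⁴.
Original = 5620 nM × 2.26 × 10⁴ = 1.27 × 10⁸ nM = 127 mM.

127 mM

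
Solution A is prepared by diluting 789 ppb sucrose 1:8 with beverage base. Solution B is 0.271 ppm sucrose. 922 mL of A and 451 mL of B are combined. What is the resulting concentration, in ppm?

C_A = 789 ppb / 8 = 98.6 ppb.
C_B = 0.271 ppm = 271 ppb.
C_mix = (C_A·V_A + C_B·V_B)/(V_A + V_B) = (98.6×922 + 271×451) / 1373 = 155 ppb = 0.155 ppm.

0.155 ppm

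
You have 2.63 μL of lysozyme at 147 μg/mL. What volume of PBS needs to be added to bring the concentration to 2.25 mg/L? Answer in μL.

169 μL

2.25 mg/L = 2.25 μg/mL.
V₂ = C₁V₁/C₂ = 147 × 2.63 / 2.25 = 172 μL.
Diluent to add = V₂ − V₁ = 172 − 2.63 = 169 μL.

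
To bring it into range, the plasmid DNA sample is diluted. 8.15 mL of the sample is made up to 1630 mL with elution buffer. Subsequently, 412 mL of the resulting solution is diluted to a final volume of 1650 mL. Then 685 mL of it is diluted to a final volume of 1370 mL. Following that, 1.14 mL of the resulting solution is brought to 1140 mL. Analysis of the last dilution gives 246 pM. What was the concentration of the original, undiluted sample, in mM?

Overall dilution factor = 200 × 4.005 × 2 × 1000 = 1.60 × 10⁶.
Original = 246 pM × 1.60 × 10⁶ = 3.94 × 10⁸ pM = 0.394 mM.

0.394 mM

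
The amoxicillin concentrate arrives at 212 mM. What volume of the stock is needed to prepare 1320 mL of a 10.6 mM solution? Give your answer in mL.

66.0 mL

V₁ = C₂V₂/C₁ = 10.6 × 1320 / 212 = 66.0 mL.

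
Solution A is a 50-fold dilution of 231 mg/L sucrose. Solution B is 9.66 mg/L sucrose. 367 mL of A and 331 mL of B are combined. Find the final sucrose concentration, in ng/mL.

C_A = 231 mg/L / 50 = 4.62 mg/L.
C_mix = (C_A·V_A + C_B·V_B)/(V_A + V_B) = (4.62×367 + 9.66×331) / 698.0 = 7.01 mg/L = 7010 ng/mL.

7010 ng/mL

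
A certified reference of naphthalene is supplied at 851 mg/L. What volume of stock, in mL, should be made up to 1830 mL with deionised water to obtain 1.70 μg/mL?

1.70 μg/mL = 1.70 mg/L.
V₁ = C₂V₂/C₁ = 1.70 × 1830 / 851 = 3.66 mL.

3.66 mL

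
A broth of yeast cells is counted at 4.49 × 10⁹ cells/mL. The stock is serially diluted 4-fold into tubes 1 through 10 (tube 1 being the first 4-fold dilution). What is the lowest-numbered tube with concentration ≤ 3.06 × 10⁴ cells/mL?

tube 9

Tube n has concentration 4.49 × 10⁹ cells/mL / 4ⁿ.
Need 4ⁿ ≥ 4.49 × 10⁹ cells/mL / 3.06 × 10⁴ cells/mL = 1.47 × 10⁵, so n ≥ 8.58.
First such tube: n = 9.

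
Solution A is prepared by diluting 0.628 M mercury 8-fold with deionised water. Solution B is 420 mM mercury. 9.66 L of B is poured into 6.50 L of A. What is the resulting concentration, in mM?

C_A = 0.628 M / 8 = 0.0785 M.
C_B = 420 mM = 0.420 M.
C_mix = (C_A·V_A + C_B·V_B)/(V_A + V_B) = (0.0785×6.50 + 0.420×9.66) / 16.16 = 0.283 M = 283 mM.

283 mM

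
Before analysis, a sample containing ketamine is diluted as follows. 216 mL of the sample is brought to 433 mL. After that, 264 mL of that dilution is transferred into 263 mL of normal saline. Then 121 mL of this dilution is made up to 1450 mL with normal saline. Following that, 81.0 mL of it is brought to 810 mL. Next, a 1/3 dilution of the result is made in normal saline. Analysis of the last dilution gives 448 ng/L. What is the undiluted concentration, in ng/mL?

Overall dilution factor = 2.005 × 1.996 × 11.98 × 10 × 3 = 1439.
Original = 448 ng/L × 1439 = 6.44 × 10⁵ ng/L = 644 ng/mL.

644 ng/mL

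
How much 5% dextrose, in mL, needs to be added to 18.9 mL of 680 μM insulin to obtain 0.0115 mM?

0.0115 mM = 11.5 μM.
V₂ = C₁V₁/C₂ = 680 × 18.9 / 11.5 = 1118 mL.
Diluent to add = V₂ − V₁ = 1118 − 18.9 = 1100 mL.

1100 mL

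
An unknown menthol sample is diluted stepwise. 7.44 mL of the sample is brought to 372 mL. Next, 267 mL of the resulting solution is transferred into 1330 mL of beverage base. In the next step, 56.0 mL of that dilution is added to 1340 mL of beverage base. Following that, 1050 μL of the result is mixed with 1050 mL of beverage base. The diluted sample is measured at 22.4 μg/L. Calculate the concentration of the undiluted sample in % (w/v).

Overall dilution factor = 50 × 5.981 × 24.93 × 1001 = 7.46 × 10⁶.
Original = 22.4 μg/L × 7.46 × 10⁶ = 1.67 × 10⁸ μg/L = 16.7 % (w/v).

16.7 % (w/v)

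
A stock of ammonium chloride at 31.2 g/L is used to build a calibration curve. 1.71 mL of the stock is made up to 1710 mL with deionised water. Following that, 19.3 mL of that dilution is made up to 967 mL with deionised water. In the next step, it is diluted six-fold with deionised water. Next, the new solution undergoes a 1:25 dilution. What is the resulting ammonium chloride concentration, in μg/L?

Overall dilution factor = 1000 × 50.10 × 6 × 25 = 7.52 × 10⁶.
31.2 g/L / 7.52 × 10⁶ = 4.15 × 10⁻⁶ g/L = 4.15 μg/L.

4.15 μg/L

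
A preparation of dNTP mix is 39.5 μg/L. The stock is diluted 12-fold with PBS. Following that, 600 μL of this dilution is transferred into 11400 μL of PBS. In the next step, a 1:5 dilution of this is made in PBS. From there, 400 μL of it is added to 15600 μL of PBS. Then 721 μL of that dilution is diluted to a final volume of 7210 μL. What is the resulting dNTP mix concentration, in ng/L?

0.0823 ng/L

Overall dilution factor = 12 × 20 × 5 × 40 × 10 = 4.80 × 10⁵.
39.5 μg/L / 4.80 × 10⁵ = 8.23 × 10⁻⁵ μg/L = 0.0823 ng/L.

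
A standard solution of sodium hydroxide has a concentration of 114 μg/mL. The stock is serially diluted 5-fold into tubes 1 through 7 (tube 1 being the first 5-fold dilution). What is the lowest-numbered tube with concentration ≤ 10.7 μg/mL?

Tube n has concentration 114 μg/mL / 5ⁿ.
Need 5ⁿ ≥ 114 μg/mL / 10.7 μg/mL = 10.7, so n ≥ 1.47.
First such tube: n = 2.

tube 2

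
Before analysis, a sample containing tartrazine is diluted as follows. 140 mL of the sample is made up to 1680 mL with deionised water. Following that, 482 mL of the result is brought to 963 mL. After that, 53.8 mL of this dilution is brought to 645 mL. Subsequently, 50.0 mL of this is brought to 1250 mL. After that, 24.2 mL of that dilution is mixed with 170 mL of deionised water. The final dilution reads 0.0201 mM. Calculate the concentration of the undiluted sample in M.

Overall dilution factor = 12 × 1.998 × 11.99 × 25 × 8.025 = 5.77 × 10⁴.
Original = 0.0201 mM × 5.77 × 10⁴ = 1159 mM = 1.16 M.

1.16 M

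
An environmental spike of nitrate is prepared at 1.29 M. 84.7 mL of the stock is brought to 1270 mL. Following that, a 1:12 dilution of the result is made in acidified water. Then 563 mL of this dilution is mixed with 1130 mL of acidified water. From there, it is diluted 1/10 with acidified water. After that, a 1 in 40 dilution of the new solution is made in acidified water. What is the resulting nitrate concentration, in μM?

5.96 μM

Overall dilution factor = 14.99 × 12 × 3.007 × 10 × 40 = 2.16 × 10⁵.
1.29 M / 2.16 × 10⁵ = 5.96 × 10⁻⁶ M = 5.96 μM.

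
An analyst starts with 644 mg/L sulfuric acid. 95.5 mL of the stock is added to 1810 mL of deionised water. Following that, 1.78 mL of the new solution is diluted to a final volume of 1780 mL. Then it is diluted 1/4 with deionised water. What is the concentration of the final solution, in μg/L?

8.07 μg/L

Overall dilution factor = 19.95 × 1000 × 4 = 7.98 × 10⁴.
644 mg/L / 7.98 × 10⁴ = 8.07 × 10⁻³ mg/L = 8.07 μg/L.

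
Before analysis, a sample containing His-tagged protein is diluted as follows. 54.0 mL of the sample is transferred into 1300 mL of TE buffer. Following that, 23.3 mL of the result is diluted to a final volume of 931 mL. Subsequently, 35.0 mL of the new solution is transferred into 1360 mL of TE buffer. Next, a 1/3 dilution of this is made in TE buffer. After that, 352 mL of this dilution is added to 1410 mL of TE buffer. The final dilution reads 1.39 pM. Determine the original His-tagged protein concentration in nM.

Overall dilution factor = 25.07 × 39.96 × 39.86 × 3 × 5.006 = 6.00 × 10⁵.
Original = 1.39 pM × 6.00 × 10⁵ = 8.34 × 10⁵ pM = 834 nM.

834 nM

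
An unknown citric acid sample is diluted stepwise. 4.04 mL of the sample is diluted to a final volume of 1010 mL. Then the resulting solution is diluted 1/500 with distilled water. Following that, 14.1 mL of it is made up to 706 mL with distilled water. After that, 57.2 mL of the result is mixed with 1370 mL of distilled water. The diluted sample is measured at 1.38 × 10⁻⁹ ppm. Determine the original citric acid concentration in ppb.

216 ppb

Overall dilution factor = 250 × 500 × 50.07 × 24.95 = 1.56 × 10⁸.
Original = 1.38 × 10⁻⁹ ppm × 1.56 × 10⁸ = 0.216 ppm = 216 ppb.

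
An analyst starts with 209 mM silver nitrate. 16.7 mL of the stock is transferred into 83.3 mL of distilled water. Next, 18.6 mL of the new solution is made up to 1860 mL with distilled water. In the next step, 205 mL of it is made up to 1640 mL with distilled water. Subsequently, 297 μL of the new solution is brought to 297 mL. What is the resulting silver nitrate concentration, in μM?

0.0436 μM

Overall dilution factor = 5.988 × 100 × 8 × 1000 = 4.79 × 10⁶.
209 mM / 4.79 × 10⁶ = 4.36 × 10⁻⁵ mM = 0.0436 μM.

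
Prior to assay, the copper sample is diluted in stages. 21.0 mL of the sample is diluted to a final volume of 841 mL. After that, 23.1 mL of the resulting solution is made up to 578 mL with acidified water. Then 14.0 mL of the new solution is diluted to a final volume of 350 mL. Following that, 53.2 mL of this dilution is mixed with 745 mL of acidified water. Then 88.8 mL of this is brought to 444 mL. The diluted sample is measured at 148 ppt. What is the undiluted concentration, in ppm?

Overall dilution factor = 40.05 × 25.02 × 25 × 15.00 × 5 = 1.88 × 10⁶.
Original = 148 ppt × 1.88 × 10⁶ = 2.78 × 10⁸ ppt = 278 ppm.

278 ppm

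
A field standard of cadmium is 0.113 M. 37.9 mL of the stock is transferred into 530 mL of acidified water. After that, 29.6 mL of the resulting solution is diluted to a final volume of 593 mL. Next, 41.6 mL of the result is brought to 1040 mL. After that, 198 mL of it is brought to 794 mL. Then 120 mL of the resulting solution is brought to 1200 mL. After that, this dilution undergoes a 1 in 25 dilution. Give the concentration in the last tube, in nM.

Overall dilution factor = 14.98 × 20.03 × 25 × 4.010 × 10 × 25 = 7.52 × 10⁶.
0.113 M / 7.52 × 10⁶ = 1.50 × 10⁻⁸ M = 15.0 nM.

15.0 nM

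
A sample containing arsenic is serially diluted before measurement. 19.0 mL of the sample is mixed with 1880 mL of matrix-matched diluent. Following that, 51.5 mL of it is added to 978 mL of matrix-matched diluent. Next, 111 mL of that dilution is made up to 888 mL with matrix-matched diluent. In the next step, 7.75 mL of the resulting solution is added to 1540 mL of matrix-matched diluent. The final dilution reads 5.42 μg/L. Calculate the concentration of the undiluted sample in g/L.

Overall dilution factor = 99.95 × 19.99 × 8 × 199.7 = 3.19 × 10⁶.
Original = 5.42 μg/L × 3.19 × 10⁶ = 1.73 × 10⁷ μg/L = 17.3 g/L.

17.3 g/L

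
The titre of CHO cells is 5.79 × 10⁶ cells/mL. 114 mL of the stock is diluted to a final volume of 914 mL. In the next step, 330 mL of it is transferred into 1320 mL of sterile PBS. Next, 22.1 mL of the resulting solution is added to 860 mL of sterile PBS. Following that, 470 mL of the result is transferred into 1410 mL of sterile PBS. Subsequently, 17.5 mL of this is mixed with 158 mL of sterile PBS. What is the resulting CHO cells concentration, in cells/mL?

90.2 cells/mL

Overall dilution factor = 8.018 × 5 × 39.91 × 4 × 10.03 = 6.42 × 10⁴.
5.79 × 10⁶ cells/mL / 6.42 × 10⁴ = 90.2 cells/mL.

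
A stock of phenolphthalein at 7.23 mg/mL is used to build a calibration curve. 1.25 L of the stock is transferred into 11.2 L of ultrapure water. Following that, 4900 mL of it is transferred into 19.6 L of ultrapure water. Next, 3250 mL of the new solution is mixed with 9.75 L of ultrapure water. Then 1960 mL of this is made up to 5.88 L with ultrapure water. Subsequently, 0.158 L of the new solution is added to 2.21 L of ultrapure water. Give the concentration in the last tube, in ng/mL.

Overall dilution factor = 9.960 × 5 × 4 × 3 × 14.99 = 8956.
7.23 mg/mL / 8956 = 8.07 × 10⁻⁴ mg/mL = 807 ng/mL.

807 ng/mL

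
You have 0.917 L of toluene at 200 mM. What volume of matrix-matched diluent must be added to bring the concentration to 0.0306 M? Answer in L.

5.08 L

0.0306 M = 30.6 mM.
V₂ = C₁V₁/C₂ = 200 × 0.917 / 30.6 = 5.99 L.
Diluent to add = V₂ − V₁ = 5.99 − 0.917 = 5.08 L.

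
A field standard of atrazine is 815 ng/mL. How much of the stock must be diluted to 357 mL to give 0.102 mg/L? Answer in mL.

44.7 mL

0.102 mg/L = 102 ng/mL.
V₁ = C₂V₂/C₁ = 102 × 357 / 815 = 44.7 mL.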